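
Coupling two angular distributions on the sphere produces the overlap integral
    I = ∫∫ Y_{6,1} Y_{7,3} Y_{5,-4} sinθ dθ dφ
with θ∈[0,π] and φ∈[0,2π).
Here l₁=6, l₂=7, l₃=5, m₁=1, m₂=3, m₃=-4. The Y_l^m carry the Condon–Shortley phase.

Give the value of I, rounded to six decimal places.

Checks pass: Σm=0; 18 even; l₃=5∈[1,13].
(2·6+1)(2·7+1)(2·5+1) = 2145
Δ: 8! 4! 6! / 19! → 1/174594420
sum: t=2:+1/4147200 t=3:−1/207360 t=4:+1/82944 t=5:−1/207360 t=6:+1/4147200 = 1/345600
3j²(6 7 5; 0 0 0) = Δ·Π!·Σ² = 420/46189  (sign -1)
sum: t=4:+1/2488320 t=5:−1/2073600 = -1/12441600
3j²(6 7 5; 1 3 -4) = Δ·Π!·Σ² = 98/138567  (sign +1)
combine: 4πI² = 2145·420/46189·98/138567 = 205800/14919047
take √, sign -1: I = -0.03313197

-0.033132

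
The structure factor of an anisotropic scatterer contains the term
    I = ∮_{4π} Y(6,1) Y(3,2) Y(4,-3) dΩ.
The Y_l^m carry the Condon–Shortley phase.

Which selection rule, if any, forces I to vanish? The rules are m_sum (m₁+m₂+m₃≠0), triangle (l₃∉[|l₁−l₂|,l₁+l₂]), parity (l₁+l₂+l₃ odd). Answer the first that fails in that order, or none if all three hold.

azimuthal sum: 1 + 2 − 3 = 0  ✓
3 ≤ 4 ≤ 9 (triangle on l)  ✓
L = 6 + 3 + 4 = 13 (odd)  ✗

parity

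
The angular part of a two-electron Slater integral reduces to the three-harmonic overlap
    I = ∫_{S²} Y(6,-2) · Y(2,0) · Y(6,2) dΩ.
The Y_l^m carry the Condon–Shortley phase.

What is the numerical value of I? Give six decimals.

0.114688

Rules hold: Σm=0, L=14 even, 4≤6≤8.
N = 13·5·13 = 845
Δ = 2!·10!·2!/15! = 1/90090
Racah Σ t=0..2: t=0:+1/69120 t=1:−1/14400 t=2:+1/69120 = -7/172800
⇒ 3j(6 2 6; 0 0 0)² = 14/715, sgn -1
Racah Σ t=0..2: t=0:+1/322560 t=1:−1/30240 t=2:+1/69120 = -1/64512
⇒ 3j(6 2 6; -2 0 2)² = 10/1001, sgn -1
4πI² = N·(3j₀)²·(3jₘ)² = 20/121
I = +1·√(0.165289/4π) = 0.11468784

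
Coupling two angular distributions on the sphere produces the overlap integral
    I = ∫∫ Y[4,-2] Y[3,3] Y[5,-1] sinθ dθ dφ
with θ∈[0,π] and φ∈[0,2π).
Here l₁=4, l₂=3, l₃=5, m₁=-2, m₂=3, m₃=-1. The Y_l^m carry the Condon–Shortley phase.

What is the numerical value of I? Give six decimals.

0.143662

Rules hold: Σm=0, L=12 even, 1≤5≤7.
N = 9·7·11 = 693
Δ = 2!·6!·4!/13! = 1/180180
Racah Σ t=0..2: t=0:+1/576 t=1:−1/144 t=2:+1/576 = -1/288
⇒ 3j(4 3 5; 0 0 0)² = 20/1001, sgn +1
Racah Σ t=2..2: t=2:+1/2304 = 1/2304
⇒ 3j(4 3 5; -2 3 -1)² = 75/4004, sgn +1
4πI² = N·(3j₀)²·(3jₘ)² = 3375/13013
I = +1·√(0.259356/4π) = 0.14366244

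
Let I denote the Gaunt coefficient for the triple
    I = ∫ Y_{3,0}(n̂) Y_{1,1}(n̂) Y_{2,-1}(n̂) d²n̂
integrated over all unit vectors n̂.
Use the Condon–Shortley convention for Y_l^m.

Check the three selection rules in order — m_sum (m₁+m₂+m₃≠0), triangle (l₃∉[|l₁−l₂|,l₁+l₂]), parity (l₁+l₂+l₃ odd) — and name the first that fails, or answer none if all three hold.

m₁+m₂+m₃ = 0 + 1 − 1 = 0  ✓
triangle: |3−1|=2 ≤ l₃=2 ≤ 3+1=4  ✓
parity: l₁+l₂+l₃ = 6 is even  ✓

none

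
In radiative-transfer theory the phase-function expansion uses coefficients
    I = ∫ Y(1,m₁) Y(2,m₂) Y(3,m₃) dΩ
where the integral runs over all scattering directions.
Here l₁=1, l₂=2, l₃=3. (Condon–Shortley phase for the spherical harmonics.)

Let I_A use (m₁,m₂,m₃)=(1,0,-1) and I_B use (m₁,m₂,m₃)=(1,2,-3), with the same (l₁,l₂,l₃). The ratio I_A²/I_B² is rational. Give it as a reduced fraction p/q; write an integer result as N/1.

Shared (l₁,l₂,l₃)=(1,2,3): N and (l;000)² cancel in I_A²/I_B².
A: Δ = 0!·2!·4!/7! = 1/105; Racah Σ t=0..0: t=0:+1/8 = 1/8; ⇒ 3j(1 2 3; 1 0 -1)² = 2/35, sgn +1
B: Δ = 0!·2!·4!/7! = 1/105; Racah Σ t=0..0: t=0:+1/48 = 1/48; ⇒ 3j(1 2 3; 1 2 -3)² = 1/7, sgn +1
I_A²/I_B² = (2/35)/(1/7) = 2/5

2/5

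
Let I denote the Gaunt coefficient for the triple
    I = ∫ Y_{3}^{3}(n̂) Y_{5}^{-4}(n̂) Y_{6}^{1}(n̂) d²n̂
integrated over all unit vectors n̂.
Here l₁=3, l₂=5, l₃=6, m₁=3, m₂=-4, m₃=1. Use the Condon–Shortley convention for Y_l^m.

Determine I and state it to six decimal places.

Rules hold: Σm=0, L=14 even, 2≤6≤8.
N = 7·11·13 = 1001
Δ = 2!·4!·8!/15! = 1/675675
Racah Σ t=0..2: t=0:+1/8640 t=1:−1/2304 t=2:+1/8640 = -7/34560
⇒ 3j(3 5 6; 0 0 0)² = 7/429, sgn -1
Racah Σ t=0..0: t=0:+1/241920 = 1/241920
⇒ 3j(3 5 6; 3 -4 1)² = 4/1001, sgn -1
4πI² = N·(3j₀)²·(3jₘ)² = 28/429
I = +1·√(0.0652681/4π) = 0.07206849

0.072068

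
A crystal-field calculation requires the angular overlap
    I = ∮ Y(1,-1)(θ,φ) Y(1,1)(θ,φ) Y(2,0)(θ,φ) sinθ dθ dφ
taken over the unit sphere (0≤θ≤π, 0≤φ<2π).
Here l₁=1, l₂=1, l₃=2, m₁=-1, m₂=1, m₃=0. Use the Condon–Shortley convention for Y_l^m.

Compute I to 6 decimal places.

0.126157

m-sum 0 ✓  L=4 even ✓  0≤2≤2 ✓
Π(2lᵢ+1) = 3×3×5 = 45
triangle coeff Δ(1,1,2) = 1/30
Σ_t [0,0]: t=0:+1/1 = 1/1
(3j)²=2/15 [(1 1 2; 0 0 0)], sign=+1
Σ_t [0,0]: t=0:+1/4 = 1/4
(3j)²=1/30 [(1 1 2; -1 1 0)], sign=+1
⇒ 4πI² = 1/5
I = (+1)√(1/5/(4π)) = 0.12615663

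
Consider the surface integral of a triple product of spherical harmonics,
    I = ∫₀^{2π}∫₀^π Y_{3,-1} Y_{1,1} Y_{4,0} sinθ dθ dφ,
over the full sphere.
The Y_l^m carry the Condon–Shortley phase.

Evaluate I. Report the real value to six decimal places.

0.150786

Rules hold: Σm=0, L=8 even, 2≤4≤4.
N = 7·3·9 = 189
Δ = 0!·6!·2!/9! = 1/252
Racah Σ t=0..0: t=0:+1/36 = 1/36
⇒ 3j(3 1 4; 0 0 0)² = 4/63, sgn +1
Racah Σ t=0..0: t=0:+1/96 = 1/96
⇒ 3j(3 1 4; -1 1 0)² = 1/42, sgn +1
4πI² = N·(3j₀)²·(3jₘ)² = 2/7
I = +1·√(0.285714/4π) = 0.15078601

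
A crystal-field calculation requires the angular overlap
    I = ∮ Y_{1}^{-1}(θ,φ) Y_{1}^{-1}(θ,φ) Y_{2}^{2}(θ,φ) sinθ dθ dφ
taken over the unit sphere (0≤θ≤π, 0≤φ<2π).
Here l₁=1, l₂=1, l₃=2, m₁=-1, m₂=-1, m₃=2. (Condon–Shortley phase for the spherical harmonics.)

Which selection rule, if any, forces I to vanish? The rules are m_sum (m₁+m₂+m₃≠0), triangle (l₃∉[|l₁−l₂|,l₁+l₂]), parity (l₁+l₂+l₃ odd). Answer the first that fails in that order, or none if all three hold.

none

azimuthal sum: -1 − 1 + 2 = 0  ✓
0 ≤ 2 ≤ 2 (triangle on l)  ✓
L = 1 + 1 + 2 = 4 (even)  ✓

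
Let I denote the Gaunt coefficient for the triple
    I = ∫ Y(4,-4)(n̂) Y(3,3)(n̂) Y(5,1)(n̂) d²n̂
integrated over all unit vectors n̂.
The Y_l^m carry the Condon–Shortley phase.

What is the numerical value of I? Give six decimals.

0.050679

Rules hold: Σm=0, L=12 even, 1≤5≤7.
N = 9·7·11 = 693
Δ = 2!·6!·4!/13! = 1/180180
Racah Σ t=0..2: t=0:+1/576 t=1:−1/144 t=2:+1/576 = -1/288
⇒ 3j(4 3 5; 0 0 0)² = 20/1001, sgn +1
Racah Σ t=2..2: t=2:+1/34560 = 1/34560
⇒ 3j(4 3 5; -4 3 1)² = 1/429, sgn +1
4πI² = N·(3j₀)²·(3jₘ)² = 60/1859
I = +1·√(0.0322754/4π) = 0.05067935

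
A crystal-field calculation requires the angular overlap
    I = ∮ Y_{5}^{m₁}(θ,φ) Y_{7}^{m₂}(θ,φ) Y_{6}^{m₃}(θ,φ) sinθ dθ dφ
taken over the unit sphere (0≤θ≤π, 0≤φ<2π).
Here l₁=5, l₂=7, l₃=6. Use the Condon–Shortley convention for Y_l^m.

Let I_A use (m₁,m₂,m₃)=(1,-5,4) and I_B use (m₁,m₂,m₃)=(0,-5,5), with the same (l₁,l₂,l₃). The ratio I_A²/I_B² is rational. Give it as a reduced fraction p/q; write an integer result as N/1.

Same 5,7,6: normalisation and zero-m 3j drop out of the ratio.
A: Δ: 6! 4! 8! / 19! → 1/174594420; sum: t=0:+1/24883200 t=1:−1/3628800 t=2:+1/7741440 = -37/348364800; 3j²(5 7 6; 1 -5 4) = Δ·Π!·Σ² = 1369/176358  (sign -1)
B: Δ: 6! 4! 8! / 19! → 1/174594420; sum: t=1:−1/14515200 t=2:+1/11612160 = 1/58060800; 3j²(5 7 6; 0 -5 5) = Δ·Π!·Σ² = 55/58786  (sign -1)
I_A²/I_B² = (1369/176358)/(55/58786) = 1369/165

1369/165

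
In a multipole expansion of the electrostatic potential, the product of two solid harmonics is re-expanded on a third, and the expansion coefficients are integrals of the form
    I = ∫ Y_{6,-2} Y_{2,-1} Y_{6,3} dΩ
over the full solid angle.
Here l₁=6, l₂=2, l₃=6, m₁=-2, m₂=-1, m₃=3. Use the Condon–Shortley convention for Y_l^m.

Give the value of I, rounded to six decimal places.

-0.140463

m-sum 0 ✓  L=14 even ✓  4≤6≤8 ✓
Π(2lᵢ+1) = 13×5×13 = 845
triangle coeff Δ(6,2,6) = 1/90090
Σ_t [0,2]: t=0:+1/69120 t=1:−1/14400 t=2:+1/69120 = -7/172800
(3j)²=14/715 [(6 2 6; 0 0 0)], sign=-1
Σ_t [0,1]: t=0:+1/161280 t=1:−1/60480 = -1/96768
(3j)²=15/1001 [(6 2 6; -2 -1 3)], sign=+1
⇒ 4πI² = 30/121
I = (-1)√(30/121/(4π)) = -0.14046335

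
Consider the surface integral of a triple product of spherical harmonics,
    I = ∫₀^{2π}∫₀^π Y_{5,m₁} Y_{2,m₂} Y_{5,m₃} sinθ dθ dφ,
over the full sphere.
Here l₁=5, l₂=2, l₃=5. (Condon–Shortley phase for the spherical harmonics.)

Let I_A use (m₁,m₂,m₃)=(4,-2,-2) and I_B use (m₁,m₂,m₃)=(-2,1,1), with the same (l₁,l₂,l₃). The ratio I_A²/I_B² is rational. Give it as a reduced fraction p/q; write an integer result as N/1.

Shared (l₁,l₂,l₃)=(5,2,5): N and (l;000)² cancel in I_A²/I_B².
A: Δ = 2!·8!·2!/13! = 1/38610; Racah Σ t=0..0: t=0:+1/20160 = 1/20160; ⇒ 3j(5 2 5; 4 -2 -2)² = 12/715, sgn -1
B: Δ = 2!·8!·2!/13! = 1/38610; Racah Σ t=1..2: t=1:−1/2880 t=2:+1/1440 = 1/2880; ⇒ 3j(5 2 5; -2 1 1)² = 7/715, sgn +1
I_A²/I_B² = (12/715)/(7/715) = 12/7

12/7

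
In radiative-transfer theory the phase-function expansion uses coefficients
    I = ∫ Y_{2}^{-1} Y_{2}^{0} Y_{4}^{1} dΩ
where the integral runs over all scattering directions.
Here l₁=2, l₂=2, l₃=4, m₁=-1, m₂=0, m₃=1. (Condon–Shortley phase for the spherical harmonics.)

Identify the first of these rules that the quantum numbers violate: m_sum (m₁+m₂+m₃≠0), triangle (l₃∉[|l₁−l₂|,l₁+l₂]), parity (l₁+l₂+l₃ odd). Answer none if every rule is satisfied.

m₁+m₂+m₃ = -1 + 0 + 1 = 0  ✓
triangle: |2−2|=0 ≤ l₃=4 ≤ 2+2=4  ✓
parity: l₁+l₂+l₃ = 8 is even  ✓

none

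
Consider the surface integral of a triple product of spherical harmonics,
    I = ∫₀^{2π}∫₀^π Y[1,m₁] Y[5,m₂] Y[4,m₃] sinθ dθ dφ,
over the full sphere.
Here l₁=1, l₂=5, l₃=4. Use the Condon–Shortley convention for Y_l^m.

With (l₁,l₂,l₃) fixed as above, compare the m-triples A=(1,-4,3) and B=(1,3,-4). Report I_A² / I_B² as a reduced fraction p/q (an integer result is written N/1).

36/1

l's match ⇒ only the (l;m) 3-j factors differ between A and B.
A: triangle coeff Δ(1,5,4) = 1/495; Σ_t [0,0]: t=0:+1/10080 = 1/10080; (3j)²=4/55 [(1 5 4; 1 -4 3)], sign=-1
B: triangle coeff Δ(1,5,4) = 1/495; Σ_t [0,0]: t=0:+1/80640 = 1/80640; (3j)²=1/495 [(1 5 4; 1 3 -4)], sign=+1
I_A²/I_B² = (4/55)/(1/495) = 36/1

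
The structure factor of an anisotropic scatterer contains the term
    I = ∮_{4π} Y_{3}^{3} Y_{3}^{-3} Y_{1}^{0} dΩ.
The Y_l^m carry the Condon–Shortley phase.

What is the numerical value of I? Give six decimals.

l₁+l₂+l₃=7 is odd: 3j(l;000)=0 ⇒ I=0

0.000000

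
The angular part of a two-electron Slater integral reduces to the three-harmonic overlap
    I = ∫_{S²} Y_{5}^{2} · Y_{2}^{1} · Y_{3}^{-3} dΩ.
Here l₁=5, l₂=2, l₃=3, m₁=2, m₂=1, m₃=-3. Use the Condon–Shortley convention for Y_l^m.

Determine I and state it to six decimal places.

Rules hold: Σm=0, L=10 even, 3≤3≤7.
N = 11·5·7 = 385
Δ = 4!·6!·0!/11! = 1/2310
Racah Σ t=2..2: t=2:+1/144 = 1/144
⇒ 3j(5 2 3; 0 0 0)² = 10/231, sgn -1
Racah Σ t=3..3: t=3:−1/4320 = -1/4320
⇒ 3j(5 2 3; 2 1 -3)² = 1/330, sgn -1
4πI² = N·(3j₀)²·(3jₘ)² = 5/99
I = +1·√(0.0505051/4π) = 0.06339609

0.063396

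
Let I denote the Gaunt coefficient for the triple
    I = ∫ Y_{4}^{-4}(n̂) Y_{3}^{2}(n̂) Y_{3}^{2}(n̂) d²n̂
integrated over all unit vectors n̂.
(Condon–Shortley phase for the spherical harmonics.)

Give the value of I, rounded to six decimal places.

m-sum 0 ✓  L=10 even ✓  1≤3≤7 ✓
Π(2lᵢ+1) = 9×7×7 = 441
triangle coeff Δ(4,3,3) = 1/34650
Σ_t [1,3]: t=1:−1/72 t=2:+1/16 t=3:−1/72 = 5/144
(3j)²=2/77 [(4 3 3; 0 0 0)], sign=-1
Σ_t [4,4]: t=4:+1/576 = 1/576
(3j)²=5/99 [(4 3 3; -4 2 2)], sign=-1
⇒ 4πI² = 70/121
I = (+1)√(70/121/(4π)) = 0.21456131

0.214561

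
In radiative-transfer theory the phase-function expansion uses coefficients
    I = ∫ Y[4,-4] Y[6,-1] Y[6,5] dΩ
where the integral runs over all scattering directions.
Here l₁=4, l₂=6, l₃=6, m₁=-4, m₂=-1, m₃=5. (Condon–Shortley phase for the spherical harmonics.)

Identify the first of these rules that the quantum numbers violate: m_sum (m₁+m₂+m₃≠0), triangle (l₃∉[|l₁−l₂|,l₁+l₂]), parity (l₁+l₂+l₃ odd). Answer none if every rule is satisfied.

none

m₁+m₂+m₃ = -4 − 1 + 5 = 0  ✓
triangle: |4−6|=2 ≤ l₃=6 ≤ 4+6=10  ✓
parity: l₁+l₂+l₃ = 16 is even  ✓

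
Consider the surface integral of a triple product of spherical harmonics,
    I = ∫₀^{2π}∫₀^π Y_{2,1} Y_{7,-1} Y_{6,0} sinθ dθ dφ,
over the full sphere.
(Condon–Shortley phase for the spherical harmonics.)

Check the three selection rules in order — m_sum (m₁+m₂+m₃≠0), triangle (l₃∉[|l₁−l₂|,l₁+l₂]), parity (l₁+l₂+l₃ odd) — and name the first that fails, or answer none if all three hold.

parity

m₁+m₂+m₃ = 1 − 1 + 0 = 0  ✓
triangle: |2−7|=5 ≤ l₃=6 ≤ 2+7=9  ✓
parity: l₁+l₂+l₃ = 15 is odd  ✗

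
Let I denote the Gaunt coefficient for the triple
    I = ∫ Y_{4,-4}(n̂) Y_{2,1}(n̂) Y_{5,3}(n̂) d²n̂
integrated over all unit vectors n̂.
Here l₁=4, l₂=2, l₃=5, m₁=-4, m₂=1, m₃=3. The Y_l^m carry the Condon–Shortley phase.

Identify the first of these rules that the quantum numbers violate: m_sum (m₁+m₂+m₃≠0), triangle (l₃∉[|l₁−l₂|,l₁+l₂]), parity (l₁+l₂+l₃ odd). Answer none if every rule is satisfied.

parity

Σmᵢ = 0  ✓
l₃∈[|l₁−l₂|,l₁+l₂]=[2,6], have l₃=5  ✓
Σlᵢ = 11 ⇒ odd  ✗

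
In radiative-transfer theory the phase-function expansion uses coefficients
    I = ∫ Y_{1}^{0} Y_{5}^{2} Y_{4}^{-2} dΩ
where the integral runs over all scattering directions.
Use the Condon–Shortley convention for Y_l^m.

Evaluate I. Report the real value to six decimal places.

Checks pass: Σm=0; 10 even; l₃=4∈[4,6].
(2·1+1)(2·5+1)(2·4+1) = 297
Δ: 2! 0! 8! / 11! → 1/495
sum: t=1:−1/576 = -1/576
3j²(1 5 4; 0 0 0) = Δ·Π!·Σ² = 5/99  (sign -1)
sum: t=1:−1/1440 = -1/1440
3j²(1 5 4; 0 2 -2) = Δ·Π!·Σ² = 7/165  (sign -1)
combine: 4πI² = 297·5/99·7/165 = 7/11
take √, sign +1: I = 0.22503380

0.225034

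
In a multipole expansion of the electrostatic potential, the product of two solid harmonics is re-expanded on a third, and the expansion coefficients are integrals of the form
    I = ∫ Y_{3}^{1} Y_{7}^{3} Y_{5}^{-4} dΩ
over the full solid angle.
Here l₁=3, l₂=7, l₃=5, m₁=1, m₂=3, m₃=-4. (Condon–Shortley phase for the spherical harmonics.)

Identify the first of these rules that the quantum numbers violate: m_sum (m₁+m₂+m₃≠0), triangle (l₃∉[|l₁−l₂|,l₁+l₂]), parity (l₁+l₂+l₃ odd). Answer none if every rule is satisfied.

parity

azimuthal sum: 1 + 3 − 4 = 0  ✓
4 ≤ 5 ≤ 10 (triangle on l)  ✓
L = 3 + 7 + 5 = 15 (odd)  ✗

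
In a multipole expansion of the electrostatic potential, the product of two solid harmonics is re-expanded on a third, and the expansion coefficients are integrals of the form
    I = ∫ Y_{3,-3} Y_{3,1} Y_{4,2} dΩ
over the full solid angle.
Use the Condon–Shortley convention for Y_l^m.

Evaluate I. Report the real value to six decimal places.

-0.188451

Checks pass: Σm=0; 10 even; l₃=4∈[0,6].
(2·3+1)(2·3+1)(2·4+1) = 441
Δ: 2! 4! 4! / 11! → 1/34650
sum: t=0:+1/72 t=1:−1/16 t=2:+1/72 = -5/144
3j²(3 3 4; 0 0 0) = Δ·Π!·Σ² = 2/77  (sign -1)
sum: t=2:+1/192 = 1/192
3j²(3 3 4; -3 1 2) = Δ·Π!·Σ² = 3/77  (sign +1)
combine: 4πI² = 441·2/77·3/77 = 54/121
take √, sign -1: I = -0.18845135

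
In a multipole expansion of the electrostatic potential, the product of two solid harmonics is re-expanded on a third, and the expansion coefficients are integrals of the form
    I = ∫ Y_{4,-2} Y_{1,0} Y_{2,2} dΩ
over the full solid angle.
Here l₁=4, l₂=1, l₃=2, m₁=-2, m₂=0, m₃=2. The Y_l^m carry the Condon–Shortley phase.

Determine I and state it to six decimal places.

0.000000

l₃=2 ∉ [3,5] — triangle fails ⇒ I = 0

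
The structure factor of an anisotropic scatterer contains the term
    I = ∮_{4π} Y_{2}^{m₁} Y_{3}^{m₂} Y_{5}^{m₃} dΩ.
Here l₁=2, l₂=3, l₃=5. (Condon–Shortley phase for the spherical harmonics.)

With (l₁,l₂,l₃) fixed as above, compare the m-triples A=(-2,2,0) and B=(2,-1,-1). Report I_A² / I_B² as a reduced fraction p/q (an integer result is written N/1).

Same 2,3,5: normalisation and zero-m 3j drop out of the ratio.
A: Δ: 0! 4! 6! / 11! → 1/2310; sum: t=0:+1/2880 = 1/2880; 3j²(2 3 5; -2 2 0) = Δ·Π!·Σ² = 1/462  (sign -1)
B: Δ: 0! 4! 6! / 11! → 1/2310; sum: t=0:+1/1152 = 1/1152; 3j²(2 3 5; 2 -1 -1) = Δ·Π!·Σ² = 1/154  (sign +1)
I_A²/I_B² = (1/462)/(1/154) = 1/3

1/3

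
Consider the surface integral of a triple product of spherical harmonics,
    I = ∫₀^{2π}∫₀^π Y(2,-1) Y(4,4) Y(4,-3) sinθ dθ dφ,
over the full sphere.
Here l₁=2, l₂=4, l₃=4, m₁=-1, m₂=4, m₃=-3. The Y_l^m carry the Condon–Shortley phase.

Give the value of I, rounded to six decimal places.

Rules hold: Σm=0, L=10 even, 2≤4≤6.
N = 5·9·9 = 405
Δ = 2!·2!·6!/11! = 1/13860
Racah Σ t=0..2: t=0:+1/192 t=1:−1/36 t=2:+1/192 = -5/288
⇒ 3j(2 4 4; 0 0 0)² = 20/693, sgn -1
Racah Σ t=2..2: t=2:+1/1440 = 1/1440
⇒ 3j(2 4 4; -1 4 -3)² = 7/165, sgn -1
4πI² = N·(3j₀)²·(3jₘ)² = 60/121
I = +1·√(0.495868/4π) = 0.19864517

0.198645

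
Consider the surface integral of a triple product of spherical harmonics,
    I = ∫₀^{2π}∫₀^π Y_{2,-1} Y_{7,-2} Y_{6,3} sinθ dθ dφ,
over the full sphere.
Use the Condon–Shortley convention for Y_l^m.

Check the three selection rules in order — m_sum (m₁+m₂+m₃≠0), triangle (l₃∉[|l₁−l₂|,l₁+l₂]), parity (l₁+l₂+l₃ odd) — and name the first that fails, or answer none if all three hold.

Σmᵢ = 0  ✓
l₃∈[|l₁−l₂|,l₁+l₂]=[5,9], have l₃=6  ✓
Σlᵢ = 15 ⇒ odd  ✗

parity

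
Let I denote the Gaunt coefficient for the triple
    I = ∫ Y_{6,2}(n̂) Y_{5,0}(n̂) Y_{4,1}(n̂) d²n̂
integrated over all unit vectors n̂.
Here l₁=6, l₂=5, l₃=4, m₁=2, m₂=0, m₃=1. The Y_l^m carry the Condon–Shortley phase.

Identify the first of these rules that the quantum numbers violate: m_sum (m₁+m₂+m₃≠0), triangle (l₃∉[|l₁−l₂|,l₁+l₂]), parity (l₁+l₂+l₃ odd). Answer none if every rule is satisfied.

m_sum

m₁+m₂+m₃ = 2 + 0 + 1 = 3  ✗
triangle: |6−5|=1 ≤ l₃=4 ≤ 6+5=11
parity: l₁+l₂+l₃ = 15 is odd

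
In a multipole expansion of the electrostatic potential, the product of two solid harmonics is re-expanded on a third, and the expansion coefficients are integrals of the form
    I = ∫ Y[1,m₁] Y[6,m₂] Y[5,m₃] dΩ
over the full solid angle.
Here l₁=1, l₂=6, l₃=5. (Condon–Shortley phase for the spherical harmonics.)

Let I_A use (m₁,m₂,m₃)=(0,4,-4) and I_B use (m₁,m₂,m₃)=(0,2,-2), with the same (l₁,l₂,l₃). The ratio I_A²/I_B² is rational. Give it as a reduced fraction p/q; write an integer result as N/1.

Same 1,6,5: normalisation and zero-m 3j drop out of the ratio.
A: Δ: 2! 0! 10! / 13! → 1/858; sum: t=1:−1/362880 = -1/362880; 3j²(1 6 5; 0 4 -4) = Δ·Π!·Σ² = 10/429  (sign +1)
B: Δ: 2! 0! 10! / 13! → 1/858; sum: t=1:−1/30240 = -1/30240; 3j²(1 6 5; 0 2 -2) = Δ·Π!·Σ² = 16/429  (sign +1)
I_A²/I_B² = (10/429)/(16/429) = 5/8

5/8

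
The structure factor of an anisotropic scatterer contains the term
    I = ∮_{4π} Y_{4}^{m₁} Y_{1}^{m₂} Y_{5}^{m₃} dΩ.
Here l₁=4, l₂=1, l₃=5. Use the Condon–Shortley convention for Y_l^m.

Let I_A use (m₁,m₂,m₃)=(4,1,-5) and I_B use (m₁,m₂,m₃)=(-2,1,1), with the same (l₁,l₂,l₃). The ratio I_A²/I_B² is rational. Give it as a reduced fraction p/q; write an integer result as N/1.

15/2

l's match ⇒ only the (l;m) 3-j factors differ between A and B.
A: triangle coeff Δ(4,1,5) = 1/495; Σ_t [0,0]: t=0:+1/80640 = 1/80640; (3j)²=1/11 [(4 1 5; 4 1 -5)], sign=+1
B: triangle coeff Δ(4,1,5) = 1/495; Σ_t [0,0]: t=0:+1/2880 = 1/2880; (3j)²=2/165 [(4 1 5; -2 1 1)], sign=+1
I_A²/I_B² = (1/11)/(2/165) = 15/2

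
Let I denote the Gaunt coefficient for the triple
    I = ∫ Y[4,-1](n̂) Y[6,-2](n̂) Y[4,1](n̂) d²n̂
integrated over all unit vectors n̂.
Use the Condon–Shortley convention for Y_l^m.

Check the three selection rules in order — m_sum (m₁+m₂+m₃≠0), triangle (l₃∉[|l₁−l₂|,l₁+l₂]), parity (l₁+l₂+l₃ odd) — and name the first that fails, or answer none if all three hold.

Σmᵢ = -2  ✗
l₃∈[|l₁−l₂|,l₁+l₂]=[2,10], have l₃=4
Σlᵢ = 14 ⇒ even

m_sum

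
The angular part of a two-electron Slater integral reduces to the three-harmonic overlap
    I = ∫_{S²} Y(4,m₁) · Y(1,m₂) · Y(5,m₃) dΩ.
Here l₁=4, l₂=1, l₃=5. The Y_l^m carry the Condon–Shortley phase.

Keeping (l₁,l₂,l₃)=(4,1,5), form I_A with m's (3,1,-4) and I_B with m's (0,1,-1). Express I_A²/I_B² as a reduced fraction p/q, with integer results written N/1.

12/5

Same 4,1,5: normalisation and zero-m 3j drop out of the ratio.
A: Δ: 0! 8! 2! / 11! → 1/495; sum: t=0:+1/10080 = 1/10080; 3j²(4 1 5; 3 1 -4) = Δ·Π!·Σ² = 4/55  (sign -1)
B: Δ: 0! 8! 2! / 11! → 1/495; sum: t=0:+1/1152 = 1/1152; 3j²(4 1 5; 0 1 -1) = Δ·Π!·Σ² = 1/33  (sign +1)
I_A²/I_B² = (4/55)/(1/33) = 12/5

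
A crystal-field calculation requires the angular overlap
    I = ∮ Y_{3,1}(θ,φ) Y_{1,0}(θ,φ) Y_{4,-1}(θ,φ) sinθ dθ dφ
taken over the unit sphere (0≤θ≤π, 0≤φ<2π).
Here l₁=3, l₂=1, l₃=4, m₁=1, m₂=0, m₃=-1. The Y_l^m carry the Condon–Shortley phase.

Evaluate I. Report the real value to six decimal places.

m-sum 0 ✓  L=8 even ✓  2≤4≤4 ✓
Π(2lᵢ+1) = 7×3×9 = 189
triangle coeff Δ(3,1,4) = 1/252
Σ_t [0,0]: t=0:+1/36 = 1/36
(3j)²=4/63 [(3 1 4; 0 0 0)], sign=+1
Σ_t [0,0]: t=0:+1/48 = 1/48
(3j)²=5/84 [(3 1 4; 1 0 -1)], sign=-1
⇒ 4πI² = 5/7
I = (-1)√(5/7/(4π)) = -0.23841361

-0.238414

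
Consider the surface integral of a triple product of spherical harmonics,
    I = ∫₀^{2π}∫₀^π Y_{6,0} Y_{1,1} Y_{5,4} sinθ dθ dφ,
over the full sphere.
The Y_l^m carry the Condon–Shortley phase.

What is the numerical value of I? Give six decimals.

0 + 1 + 4 = 5 ≠ 0: azimuthal integral kills it; I = 0

0.000000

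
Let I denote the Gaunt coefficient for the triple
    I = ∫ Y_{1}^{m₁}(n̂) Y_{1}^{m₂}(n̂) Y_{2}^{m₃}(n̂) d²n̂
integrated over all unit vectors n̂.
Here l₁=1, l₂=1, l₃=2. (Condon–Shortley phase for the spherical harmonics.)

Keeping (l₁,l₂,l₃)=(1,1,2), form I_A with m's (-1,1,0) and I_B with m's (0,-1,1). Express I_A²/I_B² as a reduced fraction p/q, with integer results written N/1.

Same 1,1,2: normalisation and zero-m 3j drop out of the ratio.
A: Δ: 0! 2! 2! / 5! → 1/30; sum: t=0:+1/4 = 1/4; 3j²(1 1 2; -1 1 0) = Δ·Π!·Σ² = 1/30  (sign +1)
B: Δ: 0! 2! 2! / 5! → 1/30; sum: t=0:+1/2 = 1/2; 3j²(1 1 2; 0 -1 1) = Δ·Π!·Σ² = 1/10  (sign -1)
I_A²/I_B² = (1/30)/(1/10) = 1/3

1/3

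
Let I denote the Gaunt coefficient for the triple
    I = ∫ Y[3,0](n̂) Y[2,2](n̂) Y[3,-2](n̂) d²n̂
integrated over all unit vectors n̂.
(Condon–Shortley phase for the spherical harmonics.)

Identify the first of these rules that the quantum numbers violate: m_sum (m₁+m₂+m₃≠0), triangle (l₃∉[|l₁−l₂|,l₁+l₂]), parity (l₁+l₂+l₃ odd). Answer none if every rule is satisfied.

m₁+m₂+m₃ = 0 + 2 − 2 = 0  ✓
triangle: |3−2|=1 ≤ l₃=3 ≤ 3+2=5  ✓
parity: l₁+l₂+l₃ = 8 is even  ✓

none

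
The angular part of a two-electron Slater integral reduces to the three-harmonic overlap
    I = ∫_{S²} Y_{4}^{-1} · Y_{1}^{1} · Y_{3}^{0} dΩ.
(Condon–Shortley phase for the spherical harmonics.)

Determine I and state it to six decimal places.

Checks pass: Σm=0; 8 even; l₃=3∈[3,5].
(2·4+1)(2·1+1)(2·3+1) = 189
Δ: 2! 6! 0! / 9! → 1/252
sum: t=1:−1/36 = -1/36
3j²(4 1 3; 0 0 0) = Δ·Π!·Σ² = 4/63  (sign +1)
sum: t=2:+1/72 = 1/72
3j²(4 1 3; -1 1 0) = Δ·Π!·Σ² = 5/126  (sign -1)
combine: 4πI² = 189·4/63·5/126 = 10/21
take √, sign -1: I = -0.19466390

-0.194664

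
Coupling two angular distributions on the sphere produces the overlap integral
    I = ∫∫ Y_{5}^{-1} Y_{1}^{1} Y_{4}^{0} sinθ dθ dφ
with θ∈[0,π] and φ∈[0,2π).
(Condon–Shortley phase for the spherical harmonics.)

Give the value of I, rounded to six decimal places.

-0.190188

Rules hold: Σm=0, L=10 even, 4≤4≤6.
N = 11·3·9 = 297
Δ = 2!·8!·0!/11! = 1/495
Racah Σ t=1..1: t=1:−1/576 = -1/576
⇒ 3j(5 1 4; 0 0 0)² = 5/99, sgn -1
Racah Σ t=2..2: t=2:+1/1152 = 1/1152
⇒ 3j(5 1 4; -1 1 0)² = 1/33, sgn +1
4πI² = N·(3j₀)²·(3jₘ)² = 5/11
I = -1·√(0.454545/4π) = -0.19018827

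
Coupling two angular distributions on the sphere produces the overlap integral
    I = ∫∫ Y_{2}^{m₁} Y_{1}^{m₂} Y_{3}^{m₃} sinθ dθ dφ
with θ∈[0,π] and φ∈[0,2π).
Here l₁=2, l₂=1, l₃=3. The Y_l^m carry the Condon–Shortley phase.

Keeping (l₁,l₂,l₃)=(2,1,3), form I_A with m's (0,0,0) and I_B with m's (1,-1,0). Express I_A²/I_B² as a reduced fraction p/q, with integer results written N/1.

l's match ⇒ only the (l;m) 3-j factors differ between A and B.
A: triangle coeff Δ(2,1,3) = 1/105; Σ_t [0,0]: t=0:+1/4 = 1/4; (3j)²=3/35 [(2 1 3; 0 0 0)], sign=-1
B: triangle coeff Δ(2,1,3) = 1/105; Σ_t [0,0]: t=0:+1/12 = 1/12; (3j)²=1/35 [(2 1 3; 1 -1 0)], sign=-1
I_A²/I_B² = (3/35)/(1/35) = 3/1

3/1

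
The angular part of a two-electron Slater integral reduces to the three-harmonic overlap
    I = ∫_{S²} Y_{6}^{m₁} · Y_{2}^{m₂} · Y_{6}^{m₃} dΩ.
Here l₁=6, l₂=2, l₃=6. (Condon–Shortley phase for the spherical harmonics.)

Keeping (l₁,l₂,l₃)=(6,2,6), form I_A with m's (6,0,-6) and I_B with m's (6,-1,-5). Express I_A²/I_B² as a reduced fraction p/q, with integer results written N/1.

2/1

l's match ⇒ only the (l;m) 3-j factors differ between A and B.
A: triangle coeff Δ(6,2,6) = 1/90090; Σ_t [0,0]: t=0:+1/14515200 = 1/14515200; (3j)²=22/455 [(6 2 6; 6 0 -6)], sign=+1
B: triangle coeff Δ(6,2,6) = 1/90090; Σ_t [0,0]: t=0:+1/7257600 = 1/7257600; (3j)²=11/455 [(6 2 6; 6 -1 -5)], sign=-1
I_A²/I_B² = (22/455)/(11/455) = 2/1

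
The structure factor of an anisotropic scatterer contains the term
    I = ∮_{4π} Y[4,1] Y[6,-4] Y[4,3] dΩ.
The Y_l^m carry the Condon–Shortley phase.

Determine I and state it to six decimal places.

-0.030176

Rules hold: Σm=0, L=14 even, 2≤4≤10.
N = 9·13·9 = 1053
Δ = 6!·2!·6!/15! = 1/1261260
Racah Σ t=2..4: t=2:+1/4608 t=3:−1/1296 t=4:+1/4608 = -7/20736
⇒ 3j(4 6 4; 0 0 0)² = 20/1287, sgn -1
Racah Σ t=1..2: t=1:−1/28800 t=2:+1/34560 = -1/172800
⇒ 3j(4 6 4; 1 -4 3)² = 1/1430, sgn +1
4πI² = N·(3j₀)²·(3jₘ)² = 18/1573
I = -1·√(0.0114431/4π) = -0.03017637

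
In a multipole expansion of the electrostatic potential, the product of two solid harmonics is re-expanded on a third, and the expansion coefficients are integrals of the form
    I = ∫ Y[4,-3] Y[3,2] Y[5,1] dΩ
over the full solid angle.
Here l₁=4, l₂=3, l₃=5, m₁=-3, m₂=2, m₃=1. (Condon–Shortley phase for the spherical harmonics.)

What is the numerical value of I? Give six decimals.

0.160929

Checks pass: Σm=0; 12 even; l₃=5∈[1,7].
(2·4+1)(2·3+1)(2·5+1) = 693
Δ: 2! 6! 4! / 13! → 1/180180
sum: t=0:+1/576 t=1:−1/144 t=2:+1/576 = -1/288
3j²(4 3 5; 0 0 0) = Δ·Π!·Σ² = 20/1001  (sign +1)
sum: t=1:−1/17280 t=2:+1/1440 = 11/17280
3j²(4 3 5; -3 2 1) = Δ·Π!·Σ² = 11/468  (sign +1)
combine: 4πI² = 693·20/1001·11/468 = 55/169
take √, sign +1: I = 0.16092854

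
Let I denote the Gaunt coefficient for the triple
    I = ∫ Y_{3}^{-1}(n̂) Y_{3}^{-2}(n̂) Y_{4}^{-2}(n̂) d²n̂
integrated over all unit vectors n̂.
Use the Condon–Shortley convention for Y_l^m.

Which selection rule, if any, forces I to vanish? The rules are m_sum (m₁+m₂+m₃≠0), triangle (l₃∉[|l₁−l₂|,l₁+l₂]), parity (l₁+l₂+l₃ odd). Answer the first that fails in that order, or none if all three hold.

m_sum

Σmᵢ = -5  ✗
l₃∈[|l₁−l₂|,l₁+l₂]=[0,6], have l₃=4
Σlᵢ = 10 ⇒ even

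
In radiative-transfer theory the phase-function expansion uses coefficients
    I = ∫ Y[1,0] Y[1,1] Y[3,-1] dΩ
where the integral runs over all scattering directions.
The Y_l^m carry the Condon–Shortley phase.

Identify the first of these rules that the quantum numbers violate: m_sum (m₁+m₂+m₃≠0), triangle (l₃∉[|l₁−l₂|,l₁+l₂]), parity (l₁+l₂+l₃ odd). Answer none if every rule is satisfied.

Σmᵢ = 0  ✓
l₃∈[|l₁−l₂|,l₁+l₂]=[0,2], have l₃=3  ✗
Σlᵢ = 5 ⇒ odd

triangle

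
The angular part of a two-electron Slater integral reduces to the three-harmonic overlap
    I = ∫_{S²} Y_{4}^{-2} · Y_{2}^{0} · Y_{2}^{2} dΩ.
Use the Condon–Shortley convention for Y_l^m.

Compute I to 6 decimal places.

Checks pass: Σm=0; 8 even; l₃=2∈[2,6].
(2·4+1)(2·2+1)(2·2+1) = 225
Δ: 4! 4! 0! / 9! → 1/630
sum: t=2:+1/16 = 1/16
3j²(4 2 2; 0 0 0) = Δ·Π!·Σ² = 2/35  (sign +1)
sum: t=2:+1/96 = 1/96
3j²(4 2 2; -2 0 2) = Δ·Π!·Σ² = 1/42  (sign +1)
combine: 4πI² = 225·2/35·1/42 = 15/49
take √, sign +1: I = 0.15607835

0.156078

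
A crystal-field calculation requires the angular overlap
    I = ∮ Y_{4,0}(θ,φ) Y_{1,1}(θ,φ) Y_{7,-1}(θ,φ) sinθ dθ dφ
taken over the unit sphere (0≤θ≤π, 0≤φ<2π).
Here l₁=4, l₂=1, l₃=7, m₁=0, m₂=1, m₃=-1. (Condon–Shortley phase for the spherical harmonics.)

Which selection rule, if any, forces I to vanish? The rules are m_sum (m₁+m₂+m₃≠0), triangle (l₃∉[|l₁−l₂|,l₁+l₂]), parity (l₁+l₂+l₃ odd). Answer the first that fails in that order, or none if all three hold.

m₁+m₂+m₃ = 0 + 1 − 1 = 0  ✓
triangle: |4−1|=3 ≤ l₃=7 ≤ 4+1=5  ✗
parity: l₁+l₂+l₃ = 12 is even

triangle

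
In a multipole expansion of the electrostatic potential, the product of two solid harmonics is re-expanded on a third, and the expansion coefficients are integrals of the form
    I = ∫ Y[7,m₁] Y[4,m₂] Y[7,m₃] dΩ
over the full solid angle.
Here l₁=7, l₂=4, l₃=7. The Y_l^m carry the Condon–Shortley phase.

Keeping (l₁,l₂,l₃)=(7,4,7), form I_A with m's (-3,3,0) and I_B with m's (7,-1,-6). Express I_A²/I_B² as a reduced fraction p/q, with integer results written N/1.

4725/20449

l's match ⇒ only the (l;m) 3-j factors differ between A and B.
A: triangle coeff Δ(7,4,7) = 1/58198140; Σ_t [3,4]: t=3:−1/4354560 t=4:+1/2488320 = 1/5806080; (3j)²=525/92378 [(7 4 7; -3 3 0)], sign=-1
B: triangle coeff Δ(7,4,7) = 1/58198140; Σ_t [0,0]: t=0:+1/522547200 = 1/522547200; (3j)²=143/5814 [(7 4 7; 7 -1 -6)], sign=-1
I_A²/I_B² = (525/92378)/(143/5814) = 4725/20449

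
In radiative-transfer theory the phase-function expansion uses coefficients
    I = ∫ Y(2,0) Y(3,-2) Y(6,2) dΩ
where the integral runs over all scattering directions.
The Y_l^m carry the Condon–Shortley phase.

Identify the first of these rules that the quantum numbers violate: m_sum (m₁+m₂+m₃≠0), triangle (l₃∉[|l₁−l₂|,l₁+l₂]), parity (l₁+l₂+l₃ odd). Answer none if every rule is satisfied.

triangle

Σmᵢ = 0  ✓
l₃∈[|l₁−l₂|,l₁+l₂]=[1,5], have l₃=6  ✗
Σlᵢ = 11 ⇒ odd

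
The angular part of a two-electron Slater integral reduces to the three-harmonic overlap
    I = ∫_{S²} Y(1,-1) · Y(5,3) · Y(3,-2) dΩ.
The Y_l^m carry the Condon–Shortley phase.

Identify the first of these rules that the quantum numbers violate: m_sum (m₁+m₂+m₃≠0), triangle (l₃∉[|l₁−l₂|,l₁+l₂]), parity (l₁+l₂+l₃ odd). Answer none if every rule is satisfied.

triangle

azimuthal sum: -1 + 3 − 2 = 0  ✓
4 ≤ 3 ≤ 6 (triangle on l)  ✗
L = 1 + 5 + 3 = 9 (odd)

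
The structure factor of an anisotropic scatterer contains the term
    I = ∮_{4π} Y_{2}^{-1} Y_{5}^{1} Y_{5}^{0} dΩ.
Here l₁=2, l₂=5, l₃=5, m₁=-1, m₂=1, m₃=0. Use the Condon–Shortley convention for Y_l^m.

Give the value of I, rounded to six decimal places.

-0.036166

Checks pass: Σm=0; 12 even; l₃=5∈[3,7].
(2·2+1)(2·5+1)(2·5+1) = 605
Δ: 2! 2! 8! / 13! → 1/38610
sum: t=0:+1/2880 t=1:−1/576 t=2:+1/2880 = -1/960
3j²(2 5 5; 0 0 0) = Δ·Π!·Σ² = 10/429  (sign +1)
sum: t=1:−1/1440 t=2:+1/1152 = 1/5760
3j²(2 5 5; -1 1 0) = Δ·Π!·Σ² = 1/858  (sign -1)
combine: 4πI² = 605·10/429·1/858 = 25/1521
take √, sign -1: I = -0.03616600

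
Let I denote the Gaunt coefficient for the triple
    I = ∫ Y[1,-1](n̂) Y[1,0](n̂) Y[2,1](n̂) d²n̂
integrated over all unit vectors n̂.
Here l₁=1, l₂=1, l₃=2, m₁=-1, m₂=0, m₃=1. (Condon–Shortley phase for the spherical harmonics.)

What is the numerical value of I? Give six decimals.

-0.218510

Rules hold: Σm=0, L=4 even, 0≤2≤2.
N = 3·3·5 = 45
Δ = 0!·2!·2!/5! = 1/30
Racah Σ t=0..0: t=0:+1/1 = 1/1
⇒ 3j(1 1 2; 0 0 0)² = 2/15, sgn +1
Racah Σ t=0..0: t=0:+1/2 = 1/2
⇒ 3j(1 1 2; -1 0 1)² = 1/10, sgn -1
4πI² = N·(3j₀)²·(3jₘ)² = 3/5
I = -1·√(0.6/4π) = -0.21850969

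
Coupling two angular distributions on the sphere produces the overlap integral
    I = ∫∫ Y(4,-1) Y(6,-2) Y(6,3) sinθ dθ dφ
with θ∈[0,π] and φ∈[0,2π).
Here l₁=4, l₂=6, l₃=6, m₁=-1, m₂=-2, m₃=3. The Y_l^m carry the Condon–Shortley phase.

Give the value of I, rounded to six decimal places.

-0.131554

Checks pass: Σm=0; 16 even; l₃=6∈[2,10].
(2·4+1)(2·6+1)(2·6+1) = 1521
Δ: 4! 4! 8! / 17! → 1/15315300
sum: t=0:+1/829440 t=1:−1/25920 t=2:+1/9216 t=3:−1/25920 t=4:+1/829440 = 7/207360
3j²(4 6 6; 0 0 0) = Δ·Π!·Σ² = 28/2431  (sign +1)
sum: t=1:−1/103680 t=2:+1/34560 t=3:−1/120960 t=4:+1/5806080 = 13/1161216
3j²(4 6 6; -1 -2 3) = Δ·Π!·Σ² = 65/5236  (sign -1)
combine: 4πI² = 1521·28/2431·65/5236 = 7605/34969
take √, sign -1: I = -0.13155370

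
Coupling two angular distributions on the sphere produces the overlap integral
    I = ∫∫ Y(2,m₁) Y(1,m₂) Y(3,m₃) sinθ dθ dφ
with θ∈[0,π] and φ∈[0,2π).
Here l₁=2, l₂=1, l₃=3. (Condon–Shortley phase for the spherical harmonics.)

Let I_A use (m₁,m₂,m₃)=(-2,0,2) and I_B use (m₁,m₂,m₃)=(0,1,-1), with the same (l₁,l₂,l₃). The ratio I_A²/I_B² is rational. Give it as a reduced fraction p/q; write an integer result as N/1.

5/6

Same 2,1,3: normalisation and zero-m 3j drop out of the ratio.
A: Δ: 0! 4! 2! / 7! → 1/105; sum: t=0:+1/24 = 1/24; 3j²(2 1 3; -2 0 2) = Δ·Π!·Σ² = 1/21  (sign -1)
B: Δ: 0! 4! 2! / 7! → 1/105; sum: t=0:+1/8 = 1/8; 3j²(2 1 3; 0 1 -1) = Δ·Π!·Σ² = 2/35  (sign +1)
I_A²/I_B² = (1/21)/(2/35) = 5/6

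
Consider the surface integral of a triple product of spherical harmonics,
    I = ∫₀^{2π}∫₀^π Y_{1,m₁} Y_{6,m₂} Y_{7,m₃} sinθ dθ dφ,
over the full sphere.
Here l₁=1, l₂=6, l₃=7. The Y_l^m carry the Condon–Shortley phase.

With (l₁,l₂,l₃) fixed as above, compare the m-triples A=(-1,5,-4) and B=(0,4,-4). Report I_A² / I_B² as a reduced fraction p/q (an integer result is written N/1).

Shared (l₁,l₂,l₃)=(1,6,7): N and (l;000)² cancel in I_A²/I_B².
A: Δ = 0!·2!·12!/15! = 1/1365; Racah Σ t=0..0: t=0:+1/79833600 = 1/79833600; ⇒ 3j(1 6 7; -1 5 -4)² = 1/455, sgn -1
B: Δ = 0!·2!·12!/15! = 1/1365; Racah Σ t=0..0: t=0:+1/7257600 = 1/7257600; ⇒ 3j(1 6 7; 0 4 -4)² = 11/455, sgn -1
I_A²/I_B² = (1/455)/(11/455) = 1/11

1/11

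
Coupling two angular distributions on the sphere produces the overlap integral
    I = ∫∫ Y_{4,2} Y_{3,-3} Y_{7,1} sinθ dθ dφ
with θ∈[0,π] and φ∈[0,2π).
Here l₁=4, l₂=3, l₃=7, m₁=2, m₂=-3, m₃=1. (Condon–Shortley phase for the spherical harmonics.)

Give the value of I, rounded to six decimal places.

-0.035654

Rules hold: Σm=0, L=14 even, 1≤7≤7.
N = 9·7·15 = 945
Δ = 0!·8!·6!/15! = 1/45045
Racah Σ t=0..0: t=0:+1/20736 = 1/20736
⇒ 3j(4 3 7; 0 0 0)² = 35/1287, sgn -1
Racah Σ t=0..0: t=0:+1/1036800 = 1/1036800
⇒ 3j(4 3 7; 2 -3 1)² = 4/6435, sgn +1
4πI² = N·(3j₀)²·(3jₘ)² = 980/61347
I = -1·√(0.0159747/4π) = -0.03565426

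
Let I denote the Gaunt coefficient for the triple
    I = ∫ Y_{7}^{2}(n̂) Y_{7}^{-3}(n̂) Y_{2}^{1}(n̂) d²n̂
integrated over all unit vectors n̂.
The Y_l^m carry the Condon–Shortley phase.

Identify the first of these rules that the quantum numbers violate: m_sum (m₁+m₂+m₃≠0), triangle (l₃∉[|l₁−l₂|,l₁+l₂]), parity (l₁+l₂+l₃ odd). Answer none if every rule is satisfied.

none

m₁+m₂+m₃ = 2 − 3 + 1 = 0  ✓
triangle: |7−7|=0 ≤ l₃=2 ≤ 7+7=14  ✓
parity: l₁+l₂+l₃ = 16 is even  ✓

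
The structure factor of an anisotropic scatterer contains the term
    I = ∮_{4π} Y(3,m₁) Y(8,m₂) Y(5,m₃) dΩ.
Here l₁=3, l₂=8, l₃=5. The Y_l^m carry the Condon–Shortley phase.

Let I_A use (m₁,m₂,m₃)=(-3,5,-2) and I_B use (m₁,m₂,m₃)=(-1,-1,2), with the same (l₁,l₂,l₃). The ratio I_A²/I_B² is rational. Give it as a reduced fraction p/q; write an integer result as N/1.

143/105

l's match ⇒ only the (l;m) 3-j factors differ between A and B.
A: triangle coeff Δ(3,8,5) = 1/136136; Σ_t [6,6]: t=6:+1/21772800 = 1/21772800; (3j)²=3/238 [(3 8 5; -3 5 -2)], sign=-1
B: triangle coeff Δ(3,8,5) = 1/136136; Σ_t [4,4]: t=4:+1/1451520 = 1/1451520; (3j)²=45/4862 [(3 8 5; -1 -1 2)], sign=-1
I_A²/I_B² = (3/238)/(45/4862) = 143/105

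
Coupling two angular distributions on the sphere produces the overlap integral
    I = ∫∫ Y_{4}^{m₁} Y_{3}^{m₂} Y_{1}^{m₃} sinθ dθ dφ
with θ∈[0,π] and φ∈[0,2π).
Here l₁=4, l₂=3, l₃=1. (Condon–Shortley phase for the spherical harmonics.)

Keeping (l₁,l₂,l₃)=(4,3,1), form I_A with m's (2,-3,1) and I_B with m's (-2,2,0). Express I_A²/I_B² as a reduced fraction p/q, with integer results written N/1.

1/12

Same 4,3,1: normalisation and zero-m 3j drop out of the ratio.
A: Δ: 6! 2! 0! / 9! → 1/252; sum: t=0:+1/1440 = 1/1440; 3j²(4 3 1; 2 -3 1) = Δ·Π!·Σ² = 1/252  (sign +1)
B: Δ: 6! 2! 0! / 9! → 1/252; sum: t=5:−1/120 = -1/120; 3j²(4 3 1; -2 2 0) = Δ·Π!·Σ² = 1/21  (sign +1)
I_A²/I_B² = (1/252)/(1/21) = 1/12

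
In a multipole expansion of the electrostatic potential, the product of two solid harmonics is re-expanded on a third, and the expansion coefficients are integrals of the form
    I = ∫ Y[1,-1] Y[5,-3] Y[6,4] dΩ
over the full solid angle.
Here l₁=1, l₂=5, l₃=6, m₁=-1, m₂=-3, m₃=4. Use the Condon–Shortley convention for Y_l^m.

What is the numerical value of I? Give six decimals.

Rules hold: Σm=0, L=12 even, 4≤6≤6.
N = 3·11·13 = 429
Δ = 0!·2!·10!/13! = 1/858
Racah Σ t=0..0: t=0:+1/14400 = 1/14400
⇒ 3j(1 5 6; 0 0 0)² = 6/143, sgn +1
Racah Σ t=0..0: t=0:+1/161280 = 1/161280
⇒ 3j(1 5 6; -1 -3 4)² = 15/286, sgn +1
4πI² = N·(3j₀)²·(3jₘ)² = 135/143
I = +1·√(0.944056/4π) = 0.27409047

0.274090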